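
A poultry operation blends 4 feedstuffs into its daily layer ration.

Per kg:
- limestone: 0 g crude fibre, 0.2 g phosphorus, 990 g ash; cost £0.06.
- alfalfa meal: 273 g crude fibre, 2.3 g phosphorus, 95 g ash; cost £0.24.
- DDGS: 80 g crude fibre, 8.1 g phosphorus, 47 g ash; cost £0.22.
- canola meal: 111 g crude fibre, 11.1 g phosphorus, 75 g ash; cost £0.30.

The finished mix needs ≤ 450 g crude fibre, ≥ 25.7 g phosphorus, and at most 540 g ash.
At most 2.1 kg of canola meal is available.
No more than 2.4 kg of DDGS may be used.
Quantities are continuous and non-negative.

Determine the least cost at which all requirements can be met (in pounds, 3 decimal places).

Treat it as an LP. Let x1 = kg of limestone, x2 = kg of alfalfa meal, x3 = kg of DDGS, x4 = kg of canola meal.
min 0.06x1 + 0.24x2 + 0.22x3 + 0.3x4 s.t.:
  273x2 + 80x3 + 111x4 ≤ 450   (crude fibre)
  0.2x1 + 2.3x2 + 8.1x3 + 11.1x4 ≥ 25.7   (phosphorus)
  990x1 + 95x2 + 47x3 + 75x4 ≤ 540   (ash)
  x4 ≤ 2.1
  x3 ≤ 2.4
  x1, x2, x3, x4 ≥ 0.
At the optimum only DDGS, canola meal are positive (limestone, alfalfa meal = 0). The phosphorus and the canola meal cap requirements are met with equality.
Optimal quantities: DDGS = 0.2951 kg, canola meal = 2.1 kg.
Cost = 0.22·0.2951 + 0.3·2.1 = 0.69492.

£0.695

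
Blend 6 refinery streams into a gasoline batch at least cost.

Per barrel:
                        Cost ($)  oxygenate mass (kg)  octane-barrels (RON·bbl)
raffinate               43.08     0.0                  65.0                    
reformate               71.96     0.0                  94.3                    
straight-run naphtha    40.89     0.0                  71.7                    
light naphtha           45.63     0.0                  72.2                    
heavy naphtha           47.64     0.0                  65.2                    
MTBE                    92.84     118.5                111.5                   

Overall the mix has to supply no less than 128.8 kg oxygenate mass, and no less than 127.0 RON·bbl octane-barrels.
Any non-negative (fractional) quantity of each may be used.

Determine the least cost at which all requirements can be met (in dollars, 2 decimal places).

Let x1 = barrels of raffinate, x2 = barrels of reformate, x3 = barrels of straight-run naphtha, x4 = barrels of light naphtha, x5 = barrels of heavy naphtha, x6 = barrels of MTBE.
Minimize 43.08x1 + 71.96x2 + 40.89x3 + 45.63x4 + 47.64x5 + 92.84x6 with:
  118.5x6 ≥ 128.8   (oxygenate mass)
  65x1 + 94.3x2 + 71.7x3 + 72.2x4 + 65.2x5 + 111.5x6 ≥ 127   (octane-barrels)
  x1, x2, x3, x4, x5, x6 ≥ 0.
The minimum-cost mix takes nothing from raffinate, reformate, light naphtha, heavy naphtha — only straight-run naphtha, MTBE. There the oxygenate mass and octane-barrels constraints are tight.
Solving gives x3 = 0.08101, x6 = 1.0869.
Total cost: 40.89·0.08101 + 92.84·1.0869 = 104.2203.

$104.22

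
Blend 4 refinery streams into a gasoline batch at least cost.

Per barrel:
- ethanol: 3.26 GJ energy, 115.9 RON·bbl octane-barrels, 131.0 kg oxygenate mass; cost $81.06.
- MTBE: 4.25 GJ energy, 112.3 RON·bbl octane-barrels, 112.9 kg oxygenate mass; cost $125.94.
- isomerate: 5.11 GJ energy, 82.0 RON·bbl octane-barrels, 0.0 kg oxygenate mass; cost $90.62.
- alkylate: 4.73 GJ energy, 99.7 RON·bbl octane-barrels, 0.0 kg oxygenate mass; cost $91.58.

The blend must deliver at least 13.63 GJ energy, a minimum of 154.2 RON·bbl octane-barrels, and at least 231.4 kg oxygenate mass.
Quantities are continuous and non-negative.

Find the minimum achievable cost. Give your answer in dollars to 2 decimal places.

Let x1 = barrels of ethanol, x2 = barrels of MTBE, x3 = barrels of isomerate, x4 = barrels of alkylate.
min 81.06x1 + 125.94x2 + 90.62x3 + 91.58x4 s.t.:
  3.26x1 + 4.25x2 + 5.11x3 + 4.73x4 ≥ 13.63   (energy)
  115.9x1 + 112.3x2 + 82x3 + 99.7x4 ≥ 154.2   (octane-barrels)
  131x1 + 112.9x2 ≥ 231.4   (oxygenate mass)
  x1, x2, x3, x4 ≥ 0.
At the optimum only ethanol, isomerate are positive (MTBE, alkylate = 0). There the energy and oxygenate mass constraints are tight.
Solving gives x1 = 1.7664, x3 = 1.5404.
Objective = 81.06·1.7664 + 90.62·1.5404 = 282.7754.

$282.78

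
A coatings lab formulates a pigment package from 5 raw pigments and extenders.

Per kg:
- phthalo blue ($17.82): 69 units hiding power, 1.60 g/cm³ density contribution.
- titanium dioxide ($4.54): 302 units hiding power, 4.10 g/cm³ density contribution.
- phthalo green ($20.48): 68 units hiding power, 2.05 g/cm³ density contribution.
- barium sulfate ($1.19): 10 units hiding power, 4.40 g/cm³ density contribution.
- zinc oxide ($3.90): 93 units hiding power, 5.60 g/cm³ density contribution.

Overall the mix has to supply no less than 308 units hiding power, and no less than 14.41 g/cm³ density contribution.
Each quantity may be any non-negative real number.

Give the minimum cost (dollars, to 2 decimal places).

Let x1 = kg of phthalo blue, x2 = kg of titanium dioxide, x3 = kg of phthalo green, x4 = kg of barium sulfate, x5 = kg of zinc oxide.
Minimize 17.82x1 + 4.54x2 + 20.48x3 + 1.19x4 + 3.9x5 with:
  69x1 + 302x2 + 68x3 + 10x4 + 93x5 ≥ 308   (hiding power)
  1.6x1 + 4.1x2 + 2.05x3 + 4.4x4 + 5.6x5 ≥ 14.41   (density contribution)
  x1, x2, x3, x4, x5 ≥ 0.
The cheapest feasible vertex uses only titanium dioxide, barium sulfate; phthalo blue, phthalo green, zinc oxide are not used. There the hiding power and density contribution constraints are tight.
That vertex is x2 = 0.9404, x4 = 2.399.
Cost = 4.54·0.9404 + 1.19·2.399 = 7.1242.

$7.12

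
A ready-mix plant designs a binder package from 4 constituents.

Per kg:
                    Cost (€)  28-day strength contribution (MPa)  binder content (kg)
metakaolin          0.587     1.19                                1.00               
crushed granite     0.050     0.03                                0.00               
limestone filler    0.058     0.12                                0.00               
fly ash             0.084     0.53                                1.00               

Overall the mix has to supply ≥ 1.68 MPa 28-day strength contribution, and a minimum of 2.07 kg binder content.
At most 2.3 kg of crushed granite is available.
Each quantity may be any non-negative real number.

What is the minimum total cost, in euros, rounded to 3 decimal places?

This is a linear program. Let x1 = kg of metakaolin, x2 = kg of crushed granite, x3 = kg of limestone filler, x4 = kg of fly ash.
Minimise 0.587x1 + 0.05x2 + 0.058x3 + 0.084x4 s.t.:
  1.19x1 + 0.03x2 + 0.12x3 + 0.53x4 ≥ 1.68   (28-day strength contribution)
  1x1 + 1x4 ≥ 2.07   (binder content)
  x2 ≤ 2.3
  x1, x2, x3, x4 ≥ 0.
The minimum-cost mix takes nothing from metakaolin, crushed granite, limestone filler — only fly ash. Binding constraint: 28-day strength contribution.
Solving gives x4 = 3.17.
Total cost: 0.084·3.17 = 0.26628.

€0.266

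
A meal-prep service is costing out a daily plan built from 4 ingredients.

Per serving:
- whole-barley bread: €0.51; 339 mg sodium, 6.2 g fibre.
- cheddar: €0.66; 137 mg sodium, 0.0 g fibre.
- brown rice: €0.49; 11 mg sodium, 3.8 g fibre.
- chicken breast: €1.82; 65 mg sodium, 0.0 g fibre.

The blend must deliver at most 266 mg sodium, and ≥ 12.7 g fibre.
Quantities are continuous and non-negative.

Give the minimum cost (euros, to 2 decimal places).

€1.43

Treat it as an LP. Let x1 = servings of whole-barley bread, x2 = servings of cheddar, x3 = servings of brown rice, x4 = servings of chicken breast.
Minimize 0.51x1 + 0.66x2 + 0.49x3 + 1.82x4 subject to:
  339x1 + 137x2 + 11x3 + 65x4 ≤ 266   (sodium)
  6.2x1 + 3.8x3 ≥ 12.7   (fibre)
  x1, x2, x3, x4 ≥ 0.
The optimal basis is {whole-barley bread, brown rice}; cheddar, chicken breast drop out. There the sodium and fibre constraints are tight.
Optimal quantities: whole-barley bread = 0.714 servings, brown rice = 2.177 servings.
Hence cost = 0.51·0.714 + 0.49·2.177 = €1.4309.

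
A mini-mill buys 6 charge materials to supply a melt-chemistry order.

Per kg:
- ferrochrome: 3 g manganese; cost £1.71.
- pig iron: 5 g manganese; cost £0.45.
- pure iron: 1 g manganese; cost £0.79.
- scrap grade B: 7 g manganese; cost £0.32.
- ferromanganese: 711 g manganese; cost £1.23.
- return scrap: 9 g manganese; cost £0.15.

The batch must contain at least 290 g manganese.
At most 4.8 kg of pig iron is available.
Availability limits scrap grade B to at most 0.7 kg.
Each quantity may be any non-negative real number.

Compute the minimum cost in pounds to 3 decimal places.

Set it up as a linear program. Let x1 = kg of ferrochrome, x2 = kg of pig iron, x3 = kg of pure iron, x4 = kg of scrap grade B, x5 = kg of ferromanganese, x6 = kg of return scrap.
Minimise 1.71x1 + 0.45x2 + 0.79x3 + 0.32x4 + 1.23x5 + 0.15x6 s.t.:
  3x1 + 5x2 + 1x3 + 7x4 + 711x5 + 9x6 ≥ 290   (manganese)
  x2 ≤ 4.8
  x4 ≤ 0.7
  x1, x2, x3, x4, x5, x6 ≥ 0.
The minimum-cost mix takes nothing from ferrochrome, pig iron, pure iron, scrap grade B, return scrap — only ferromanganese. The manganese requirement is met with equality.
That vertex is x5 = 0.4079.
Total cost: 1.23·0.4079 = 0.50172.

£0.502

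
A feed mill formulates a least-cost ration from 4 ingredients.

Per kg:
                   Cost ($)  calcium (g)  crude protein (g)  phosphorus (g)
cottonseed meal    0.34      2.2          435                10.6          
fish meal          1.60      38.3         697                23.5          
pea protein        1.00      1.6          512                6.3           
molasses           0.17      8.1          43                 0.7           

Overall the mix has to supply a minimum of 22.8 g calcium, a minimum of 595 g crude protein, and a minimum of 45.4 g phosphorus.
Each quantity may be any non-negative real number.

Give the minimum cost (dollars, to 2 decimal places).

This is a linear program. Let x1 = kg of cottonseed meal, x2 = kg of fish meal, x3 = kg of pea protein, x4 = kg of molasses.
Minimise 0.34x1 + 1.6x2 + 1x3 + 0.17x4 s.t.:
  2.2x1 + 38.3x2 + 1.6x3 + 8.1x4 ≥ 22.8   (calcium)
  435x1 + 697x2 + 512x3 + 43x4 ≥ 595   (crude protein)
  10.6x1 + 23.5x2 + 6.3x3 + 0.7x4 ≥ 45.4   (phosphorus)
  x1, x2, x3, x4 ≥ 0.
The optimal basis is {cottonseed meal, molasses}; fish meal, pea protein drop out. The calcium and phosphorus requirements are met with equality.
That vertex is x1 = 4.172, x4 = 1.682.
Hence cost = 0.34·4.172 + 0.17·1.682 = $1.7044.

$1.70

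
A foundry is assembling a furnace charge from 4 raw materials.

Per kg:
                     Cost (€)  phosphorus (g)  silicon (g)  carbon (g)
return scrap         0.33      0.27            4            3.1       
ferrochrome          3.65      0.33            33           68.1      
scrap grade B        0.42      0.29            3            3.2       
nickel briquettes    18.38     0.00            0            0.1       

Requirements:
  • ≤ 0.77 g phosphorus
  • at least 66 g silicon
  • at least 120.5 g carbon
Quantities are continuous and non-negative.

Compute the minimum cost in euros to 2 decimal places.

Let x1 = kg of return scrap, x2 = kg of ferrochrome, x3 = kg of scrap grade B, x4 = kg of nickel briquettes.
Minimise 0.33x1 + 3.65x2 + 0.42x3 + 18.38x4 s.t.:
  0.27x1 + 0.33x2 + 0.29x3 ≤ 0.77   (phosphorus)
  4x1 + 33x2 + 3x3 ≥ 66   (silicon)
  3.1x1 + 68.1x2 + 3.2x3 + 0.1x4 ≥ 120.5   (carbon)
  x1, x2, x3, x4 ≥ 0.
The cheapest feasible vertex uses only return scrap, ferrochrome; scrap grade B, nickel briquettes are not used. There the phosphorus and silicon constraints are tight.
Solving gives x1 = 0.4783, x2 = 1.942.
Cost = 0.33·0.4783 + 3.65·1.942 = 7.2461.

€7.25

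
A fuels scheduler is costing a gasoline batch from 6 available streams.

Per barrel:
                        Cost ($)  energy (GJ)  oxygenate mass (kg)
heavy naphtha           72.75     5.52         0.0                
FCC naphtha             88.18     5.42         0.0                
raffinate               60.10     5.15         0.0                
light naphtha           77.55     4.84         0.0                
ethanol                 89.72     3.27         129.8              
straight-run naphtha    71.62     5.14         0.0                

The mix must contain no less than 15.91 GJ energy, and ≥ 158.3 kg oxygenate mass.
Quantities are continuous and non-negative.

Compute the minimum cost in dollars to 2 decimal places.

Treat it as an LP. Let x1 = barrels of heavy naphtha, x2 = barrels of FCC naphtha, x3 = barrels of raffinate, x4 = barrels of light naphtha, x5 = barrels of ethanol, x6 = barrels of straight-run naphtha.
Minimize 72.75x1 + 88.18x2 + 60.1x3 + 77.55x4 + 89.72x5 + 71.62x6 s.t.:
  5.52x1 + 5.42x2 + 5.15x3 + 4.84x4 + 3.27x5 + 5.14x6 ≥ 15.91   (energy)
  129.8x5 ≥ 158.3   (oxygenate mass)
  x1, x2, x3, x4, x5, x6 ≥ 0.
The minimum-cost mix takes nothing from heavy naphtha, FCC naphtha, light naphtha, straight-run naphtha — only raffinate, ethanol. The energy and oxygenate mass requirements are met with equality.
Solving gives x3 = 2.315, x5 = 1.2196.
Objective = 60.1·2.315 + 89.72·1.2196 = 248.5540.

$248.55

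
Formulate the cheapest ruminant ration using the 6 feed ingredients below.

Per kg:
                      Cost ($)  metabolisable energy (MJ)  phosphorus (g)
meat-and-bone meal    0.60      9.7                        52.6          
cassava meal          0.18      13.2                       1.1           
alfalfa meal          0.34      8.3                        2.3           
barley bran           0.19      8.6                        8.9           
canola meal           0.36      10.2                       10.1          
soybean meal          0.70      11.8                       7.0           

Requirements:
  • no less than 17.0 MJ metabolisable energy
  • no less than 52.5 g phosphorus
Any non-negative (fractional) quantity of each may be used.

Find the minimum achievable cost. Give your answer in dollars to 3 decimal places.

Let x1 = kg of meat-and-bone meal, x2 = kg of cassava meal, x3 = kg of alfalfa meal, x4 = kg of barley bran, x5 = kg of canola meal, x6 = kg of soybean meal.
Minimise 0.6x1 + 0.18x2 + 0.34x3 + 0.19x4 + 0.36x5 + 0.7x6 subject to:
  9.7x1 + 13.2x2 + 8.3x3 + 8.6x4 + 10.2x5 + 11.8x6 ≥ 17   (metabolisable energy)
  52.6x1 + 1.1x2 + 2.3x3 + 8.9x4 + 10.1x5 + 7x6 ≥ 52.5   (phosphorus)
  x1, x2, x3, x4, x5, x6 ≥ 0.
At the optimum only meat-and-bone meal, barley bran are positive (cassava meal, alfalfa meal, canola meal, soybean meal = 0). There the metabolisable energy and phosphorus constraints are tight.
Optimal quantities: meat-and-bone meal = 0.8202 kg, barley bran = 1.052 kg.
Cost = 0.6·0.8202 + 0.19·1.052 = 0.69200.

$0.692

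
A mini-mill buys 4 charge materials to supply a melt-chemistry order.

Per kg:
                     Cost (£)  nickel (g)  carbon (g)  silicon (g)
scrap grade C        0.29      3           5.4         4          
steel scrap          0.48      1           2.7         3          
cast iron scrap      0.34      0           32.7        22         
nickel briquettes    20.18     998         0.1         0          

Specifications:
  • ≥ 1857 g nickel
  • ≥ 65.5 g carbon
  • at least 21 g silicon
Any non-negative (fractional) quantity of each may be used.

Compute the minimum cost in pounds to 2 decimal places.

Set it up as a linear program. Let x1 = kg of scrap grade C, x2 = kg of steel scrap, x3 = kg of cast iron scrap, x4 = kg of nickel briquettes.
Minimize 0.29x1 + 0.48x2 + 0.34x3 + 20.18x4 subject to:
  3x1 + 1x2 + 998x4 ≥ 1857   (nickel)
  5.4x1 + 2.7x2 + 32.7x3 + 0.1x4 ≥ 65.5   (carbon)
  4x1 + 3x2 + 22x3 ≥ 21   (silicon)
  x1, x2, x3, x4 ≥ 0.
The cheapest feasible vertex uses only cast iron scrap, nickel briquettes; scrap grade C, steel scrap are not used. Binding constraints: nickel and carbon.
That vertex is x3 = 1.997, x4 = 1.861.
Objective = 0.34·1.997 + 20.18·1.861 = 38.2340.

£38.23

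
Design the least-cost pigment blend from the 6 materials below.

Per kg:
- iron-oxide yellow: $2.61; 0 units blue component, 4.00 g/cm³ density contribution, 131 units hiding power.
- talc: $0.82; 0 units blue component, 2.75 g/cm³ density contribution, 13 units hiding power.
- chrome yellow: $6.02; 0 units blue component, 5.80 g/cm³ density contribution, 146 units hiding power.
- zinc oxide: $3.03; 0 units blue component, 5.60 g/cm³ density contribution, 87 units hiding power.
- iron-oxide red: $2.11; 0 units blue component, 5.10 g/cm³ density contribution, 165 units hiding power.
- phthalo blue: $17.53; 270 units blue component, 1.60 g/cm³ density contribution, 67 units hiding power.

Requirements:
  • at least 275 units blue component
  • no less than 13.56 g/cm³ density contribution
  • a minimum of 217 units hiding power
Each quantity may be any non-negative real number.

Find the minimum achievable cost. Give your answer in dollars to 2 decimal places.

$21.80

Let x1 = kg of iron-oxide yellow, x2 = kg of talc, x3 = kg of chrome yellow, x4 = kg of zinc oxide, x5 = kg of iron-oxide red, x6 = kg of phthalo blue.
Minimize 2.61x1 + 0.82x2 + 6.02x3 + 3.03x4 + 2.11x5 + 17.53x6 s.t.:
  270x6 ≥ 275   (blue component)
  4x1 + 2.75x2 + 5.8x3 + 5.6x4 + 5.1x5 + 1.6x6 ≥ 13.56   (density contribution)
  131x1 + 13x2 + 146x3 + 87x4 + 165x5 + 67x6 ≥ 217   (hiding power)
  x1, x2, x3, x4, x5, x6 ≥ 0.
The minimum-cost mix takes nothing from iron-oxide yellow, chrome yellow, zinc oxide — only talc, iron-oxide red, phthalo blue. The blue component, density contribution, hiding power requirements are met with equality.
Optimal quantities: talc = 3.1226 kg, iron-oxide red = 0.65555 kg, phthalo blue = 1.0185 kg.
Cost = 0.82·3.1226 + 2.11·0.65555 + 17.53·1.0185 = 21.7980.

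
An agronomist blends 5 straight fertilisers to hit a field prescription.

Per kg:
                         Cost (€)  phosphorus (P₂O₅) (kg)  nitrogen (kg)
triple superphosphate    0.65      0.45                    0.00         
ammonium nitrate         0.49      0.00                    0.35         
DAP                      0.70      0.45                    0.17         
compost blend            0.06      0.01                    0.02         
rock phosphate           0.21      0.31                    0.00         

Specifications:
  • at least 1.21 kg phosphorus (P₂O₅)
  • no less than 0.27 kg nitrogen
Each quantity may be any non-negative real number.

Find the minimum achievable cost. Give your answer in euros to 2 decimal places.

€1.20

Treat it as an LP. Let x1 = kg of triple superphosphate, x2 = kg of ammonium nitrate, x3 = kg of DAP, x4 = kg of compost blend, x5 = kg of rock phosphate.
min 0.65x1 + 0.49x2 + 0.7x3 + 0.06x4 + 0.21x5 subject to:
  0.45x1 + 0.45x3 + 0.01x4 + 0.31x5 ≥ 1.21   (phosphorus (P₂O₅))
  0.35x2 + 0.17x3 + 0.02x4 ≥ 0.27   (nitrogen)
  x1, x2, x3, x4, x5 ≥ 0.
The optimal basis is {ammonium nitrate, rock phosphate}; triple superphosphate, DAP, compost blend drop out. Binding constraints: phosphorus (P₂O₅) and nitrogen.
Solving gives x2 = 0.7714, x5 = 3.903.
Hence cost = 0.49·0.7714 + 0.21·3.903 = €1.1976.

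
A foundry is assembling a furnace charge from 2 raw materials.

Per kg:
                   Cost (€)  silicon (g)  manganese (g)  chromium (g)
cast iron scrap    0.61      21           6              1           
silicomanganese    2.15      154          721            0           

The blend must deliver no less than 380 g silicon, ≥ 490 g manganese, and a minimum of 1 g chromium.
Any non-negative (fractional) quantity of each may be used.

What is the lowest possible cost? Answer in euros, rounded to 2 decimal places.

€5.62

Let x1 = kg of cast iron scrap, x2 = kg of silicomanganese.
min 0.61x1 + 2.15x2 subject to:
  21x1 + 154x2 ≥ 380   (silicon)
  6x1 + 721x2 ≥ 490   (manganese)
  1x1 ≥ 1   (chromium)
  x1, x2 ≥ 0.
Both inputs are positive at the optimum. There the silicon and chromium constraints are tight.
So cast iron scrap = 1 kg, silicomanganese = 2.331 kg.
Hence cost = 0.61·1 + 2.15·2.331 = €5.6217.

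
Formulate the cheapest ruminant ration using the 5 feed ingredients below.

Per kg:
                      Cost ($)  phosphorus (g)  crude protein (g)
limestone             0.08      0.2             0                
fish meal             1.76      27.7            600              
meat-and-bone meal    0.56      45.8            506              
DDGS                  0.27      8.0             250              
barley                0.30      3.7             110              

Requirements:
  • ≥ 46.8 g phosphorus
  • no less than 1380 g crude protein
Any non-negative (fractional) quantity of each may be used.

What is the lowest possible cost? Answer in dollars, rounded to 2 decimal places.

Let x1 = kg of limestone, x2 = kg of fish meal, x3 = kg of meat-and-bone meal, x4 = kg of DDGS, x5 = kg of barley.
Minimize 0.08x1 + 1.76x2 + 0.56x3 + 0.27x4 + 0.3x5 subject to:
  0.2x1 + 27.7x2 + 45.8x3 + 8x4 + 3.7x5 ≥ 46.8   (phosphorus)
  600x2 + 506x3 + 250x4 + 110x5 ≥ 1380   (crude protein)
  x1, x2, x3, x4, x5 ≥ 0.
The minimum-cost mix takes nothing from limestone, fish meal, barley — only meat-and-bone meal, DDGS. Binding constraints: phosphorus and crude protein.
Solving gives x3 = 0.08917, x4 = 5.34.
Cost = 0.56·0.08917 + 0.27·5.34 = 1.4917.

$1.49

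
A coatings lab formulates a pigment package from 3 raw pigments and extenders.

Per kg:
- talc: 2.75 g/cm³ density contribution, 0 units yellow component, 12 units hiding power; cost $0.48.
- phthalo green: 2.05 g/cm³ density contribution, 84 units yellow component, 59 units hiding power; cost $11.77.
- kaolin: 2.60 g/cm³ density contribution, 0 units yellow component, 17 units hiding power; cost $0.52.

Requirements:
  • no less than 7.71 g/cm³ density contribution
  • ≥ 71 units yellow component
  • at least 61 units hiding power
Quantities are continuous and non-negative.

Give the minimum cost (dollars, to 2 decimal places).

Set it up as a linear program. Let x1 = kg of talc, x2 = kg of phthalo green, x3 = kg of kaolin.
min 0.48x1 + 11.77x2 + 0.52x3 subject to:
  2.75x1 + 2.05x2 + 2.6x3 ≥ 7.71   (density contribution)
  84x2 ≥ 71   (yellow component)
  12x1 + 59x2 + 17x3 ≥ 61   (hiding power)
  x1, x2, x3 ≥ 0.
The minimum-cost mix takes nothing from kaolin — only talc, phthalo green. Binding constraints: density contribution and yellow component.
Solving gives x1 = 2.174, x2 = 0.8452.
Objective = 0.48·2.174 + 11.77·0.8452 = 10.9915.

$10.99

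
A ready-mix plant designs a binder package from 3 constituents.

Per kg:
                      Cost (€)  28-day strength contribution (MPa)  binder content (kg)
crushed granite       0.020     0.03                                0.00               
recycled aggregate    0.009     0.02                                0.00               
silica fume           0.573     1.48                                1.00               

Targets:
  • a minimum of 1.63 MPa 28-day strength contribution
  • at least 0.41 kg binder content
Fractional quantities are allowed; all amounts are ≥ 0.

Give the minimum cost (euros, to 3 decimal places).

This is a linear program. Let x1 = kg of crushed granite, x2 = kg of recycled aggregate, x3 = kg of silica fume.
Minimize 0.02x1 + 0.009x2 + 0.573x3 with:
  0.03x1 + 0.02x2 + 1.48x3 ≥ 1.63   (28-day strength contribution)
  1x3 ≥ 0.41   (binder content)
  x1, x2, x3 ≥ 0.
At the optimum only silica fume is positive (crushed granite, recycled aggregate = 0). There the 28-day strength contribution constraint is tight.
Solving gives x3 = 1.101.
Objective = 0.573·1.101 = 0.63087.

€0.631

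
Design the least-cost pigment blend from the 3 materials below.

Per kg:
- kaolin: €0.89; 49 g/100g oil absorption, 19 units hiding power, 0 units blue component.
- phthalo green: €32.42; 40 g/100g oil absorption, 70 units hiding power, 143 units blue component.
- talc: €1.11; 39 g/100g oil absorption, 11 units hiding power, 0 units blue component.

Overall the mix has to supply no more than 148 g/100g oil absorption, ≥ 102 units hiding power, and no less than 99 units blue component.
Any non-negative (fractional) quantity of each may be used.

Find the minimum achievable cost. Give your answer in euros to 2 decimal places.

€28.64

This is a linear program. Let x1 = kg of kaolin, x2 = kg of phthalo green, x3 = kg of talc.
Minimize 0.89x1 + 32.42x2 + 1.11x3 s.t.:
  49x1 + 40x2 + 39x3 ≤ 148   (oil absorption)
  19x1 + 70x2 + 11x3 ≥ 102   (hiding power)
  143x2 ≥ 99   (blue component)
  x1, x2, x3 ≥ 0.
The optimal basis is {kaolin, phthalo green}; talc drops out. There the oil absorption and hiding power constraints are tight.
Solving gives x1 = 2.352, x2 = 0.8187.
Objective = 0.89·2.352 + 32.42·0.8187 = 28.6355.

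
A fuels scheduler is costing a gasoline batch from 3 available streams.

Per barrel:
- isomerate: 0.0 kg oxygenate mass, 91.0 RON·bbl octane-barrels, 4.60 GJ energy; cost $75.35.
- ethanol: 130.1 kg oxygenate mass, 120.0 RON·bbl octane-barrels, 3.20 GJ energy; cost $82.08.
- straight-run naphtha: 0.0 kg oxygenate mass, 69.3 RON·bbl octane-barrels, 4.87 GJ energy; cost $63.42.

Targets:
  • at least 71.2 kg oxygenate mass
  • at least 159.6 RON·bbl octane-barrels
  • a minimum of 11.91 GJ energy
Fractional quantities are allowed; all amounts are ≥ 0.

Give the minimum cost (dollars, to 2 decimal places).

This is a linear program. Let x1 = barrels of isomerate, x2 = barrels of ethanol, x3 = barrels of straight-run naphtha.
Minimise 75.35x1 + 82.08x2 + 63.42x3 subject to:
  130.1x2 ≥ 71.2   (oxygenate mass)
  91x1 + 120x2 + 69.3x3 ≥ 159.6   (octane-barrels)
  4.6x1 + 3.2x2 + 4.87x3 ≥ 11.91   (energy)
  x1, x2, x3 ≥ 0.
At the optimum only ethanol, straight-run naphtha are positive (isomerate = 0). There the oxygenate mass and energy constraints are tight.
That vertex is x2 = 0.54727, x3 = 2.086.
Cost = 82.08·0.54727 + 63.42·2.086 = 177.2140.

$177.21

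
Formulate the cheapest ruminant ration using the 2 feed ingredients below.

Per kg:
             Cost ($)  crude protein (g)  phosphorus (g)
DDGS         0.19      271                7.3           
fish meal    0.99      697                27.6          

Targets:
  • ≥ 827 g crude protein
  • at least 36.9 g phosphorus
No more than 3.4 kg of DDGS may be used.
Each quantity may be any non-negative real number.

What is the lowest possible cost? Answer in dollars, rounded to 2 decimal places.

Treat it as an LP. Let x1 = kg of DDGS, x2 = kg of fish meal.
Minimize 0.19x1 + 0.99x2 s.t.:
  271x1 + 697x2 ≥ 827   (crude protein)
  7.3x1 + 27.6x2 ≥ 36.9   (phosphorus)
  x1 ≤ 3.4
  x1, x2 ≥ 0.
Both inputs are positive at the optimum. Binding constraints: phosphorus and the DDGS cap.
That vertex is x1 = 3.4, x2 = 0.4377.
Hence cost = 0.19·3.4 + 0.99·0.4377 = $1.0793.

$1.08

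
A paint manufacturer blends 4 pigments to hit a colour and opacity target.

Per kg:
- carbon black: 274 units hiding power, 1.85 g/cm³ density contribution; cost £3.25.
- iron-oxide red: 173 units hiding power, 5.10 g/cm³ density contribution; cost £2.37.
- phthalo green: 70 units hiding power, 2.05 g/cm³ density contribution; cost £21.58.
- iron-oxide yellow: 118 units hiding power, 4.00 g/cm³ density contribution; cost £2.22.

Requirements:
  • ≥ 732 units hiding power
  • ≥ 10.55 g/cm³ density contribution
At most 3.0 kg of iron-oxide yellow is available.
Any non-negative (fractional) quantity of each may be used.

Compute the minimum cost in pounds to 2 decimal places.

£9.14

Let x1 = kg of carbon black, x2 = kg of iron-oxide red, x3 = kg of phthalo green, x4 = kg of iron-oxide yellow.
Minimize 3.25x1 + 2.37x2 + 21.58x3 + 2.22x4 s.t.:
  274x1 + 173x2 + 70x3 + 118x4 ≥ 732   (hiding power)
  1.85x1 + 5.1x2 + 2.05x3 + 4x4 ≥ 10.55   (density contribution)
  x4 ≤ 3
  x1, x2, x3, x4 ≥ 0.
The cheapest feasible vertex uses only carbon black, iron-oxide red; phthalo green, iron-oxide yellow are not used. Binding constraints: hiding power and density contribution.
That vertex is x1 = 1.771, x2 = 1.426.
Hence cost = 3.25·1.771 + 2.37·1.426 = £9.1354.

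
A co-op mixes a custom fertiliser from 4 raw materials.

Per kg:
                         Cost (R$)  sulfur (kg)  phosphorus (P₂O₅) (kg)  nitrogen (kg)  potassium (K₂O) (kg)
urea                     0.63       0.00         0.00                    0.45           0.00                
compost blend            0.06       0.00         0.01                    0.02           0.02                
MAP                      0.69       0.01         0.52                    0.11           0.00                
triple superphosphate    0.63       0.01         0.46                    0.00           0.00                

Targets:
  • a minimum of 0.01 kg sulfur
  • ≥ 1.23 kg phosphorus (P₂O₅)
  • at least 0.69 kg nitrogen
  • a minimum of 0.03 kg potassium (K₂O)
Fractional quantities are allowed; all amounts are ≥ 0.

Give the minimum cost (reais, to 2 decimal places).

R$2.27

Let x1 = kg of urea, x2 = kg of compost blend, x3 = kg of MAP, x4 = kg of triple superphosphate.
Minimize 0.63x1 + 0.06x2 + 0.69x3 + 0.63x4 subject to:
  0.01x3 + 0.01x4 ≥ 0.01   (sulfur)
  0.01x2 + 0.52x3 + 0.46x4 ≥ 1.23   (phosphorus (P₂O₅))
  0.45x1 + 0.02x2 + 0.11x3 ≥ 0.69   (nitrogen)
  0.02x2 ≥ 0.03   (potassium (K₂O))
  x1, x2, x3, x4 ≥ 0.
At the optimum only urea, compost blend, MAP are positive (triple superphosphate = 0). Binding constraints: phosphorus (P₂O₅), nitrogen, potassium (K₂O).
Solving gives x1 = 0.8955, x2 = 1.5, x3 = 2.337.
Objective = 0.63·0.8955 + 0.06·1.5 + 0.69·2.337 = 2.2667.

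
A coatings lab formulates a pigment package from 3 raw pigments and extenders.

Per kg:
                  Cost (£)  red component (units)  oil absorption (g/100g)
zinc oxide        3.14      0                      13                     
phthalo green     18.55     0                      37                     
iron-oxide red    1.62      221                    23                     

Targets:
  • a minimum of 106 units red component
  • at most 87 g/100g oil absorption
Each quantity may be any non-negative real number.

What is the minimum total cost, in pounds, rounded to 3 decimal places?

Let x1 = kg of zinc oxide, x2 = kg of phthalo green, x3 = kg of iron-oxide red.
Minimise 3.14x1 + 18.55x2 + 1.62x3 subject to:
  221x3 ≥ 106   (red component)
  13x1 + 37x2 + 23x3 ≤ 87   (oil absorption)
  x1, x2, x3 ≥ 0.
The optimal basis is {iron-oxide red}; zinc oxide, phthalo green drop out. Binding constraint: red component.
Solving gives x3 = 0.4796.
Hence cost = 1.62·0.4796 = £0.77695.

£0.777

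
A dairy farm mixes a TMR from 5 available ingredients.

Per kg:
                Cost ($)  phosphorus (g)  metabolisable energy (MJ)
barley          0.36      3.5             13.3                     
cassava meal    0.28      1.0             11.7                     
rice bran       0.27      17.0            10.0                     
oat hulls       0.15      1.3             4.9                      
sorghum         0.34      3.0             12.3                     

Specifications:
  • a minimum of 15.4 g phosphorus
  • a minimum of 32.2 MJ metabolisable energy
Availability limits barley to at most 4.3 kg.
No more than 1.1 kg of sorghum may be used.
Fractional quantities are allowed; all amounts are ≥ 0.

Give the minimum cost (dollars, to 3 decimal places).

$0.795

Let x1 = kg of barley, x2 = kg of cassava meal, x3 = kg of rice bran, x4 = kg of oat hulls, x5 = kg of sorghum.
Minimise 0.36x1 + 0.28x2 + 0.27x3 + 0.15x4 + 0.34x5 s.t.:
  3.5x1 + 1x2 + 17x3 + 1.3x4 + 3x5 ≥ 15.4   (phosphorus)
  13.3x1 + 11.7x2 + 10x3 + 4.9x4 + 12.3x5 ≥ 32.2   (metabolisable energy)
  x1 ≤ 4.3
  x5 ≤ 1.1
  x1, x2, x3, x4, x5 ≥ 0.
At the optimum only cassava meal, rice bran are positive (barley, oat hulls, sorghum = 0). Binding constraints: phosphorus and metabolisable energy.
Solving gives x2 = 2.083, x3 = 0.7834.
Objective = 0.28·2.083 + 0.27·0.7834 = 0.79476.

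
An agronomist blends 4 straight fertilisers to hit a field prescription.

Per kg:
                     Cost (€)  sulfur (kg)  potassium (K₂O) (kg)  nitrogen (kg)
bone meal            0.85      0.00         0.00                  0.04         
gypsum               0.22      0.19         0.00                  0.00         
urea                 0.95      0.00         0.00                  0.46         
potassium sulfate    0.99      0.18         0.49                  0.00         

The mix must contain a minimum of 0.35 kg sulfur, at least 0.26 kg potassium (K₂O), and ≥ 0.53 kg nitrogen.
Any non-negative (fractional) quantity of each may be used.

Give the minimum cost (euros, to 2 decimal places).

€1.91

Let x1 = kg of bone meal, x2 = kg of gypsum, x3 = kg of urea, x4 = kg of potassium sulfate.
Minimize 0.85x1 + 0.22x2 + 0.95x3 + 0.99x4 subject to:
  0.19x2 + 0.18x4 ≥ 0.35   (sulfur)
  0.49x4 ≥ 0.26   (potassium (K₂O))
  0.04x1 + 0.46x3 ≥ 0.53   (nitrogen)
  x1, x2, x3, x4 ≥ 0.
The minimum-cost mix takes nothing from bone meal — only gypsum, urea, potassium sulfate. The sulfur, potassium (K₂O), nitrogen requirements are met with equality.
Optimal quantities: gypsum = 1.339 kg, urea = 1.152 kg, potassium sulfate = 0.5306 kg.
Cost = 0.22·1.339 + 0.95·1.152 + 0.99·0.5306 = 1.9143.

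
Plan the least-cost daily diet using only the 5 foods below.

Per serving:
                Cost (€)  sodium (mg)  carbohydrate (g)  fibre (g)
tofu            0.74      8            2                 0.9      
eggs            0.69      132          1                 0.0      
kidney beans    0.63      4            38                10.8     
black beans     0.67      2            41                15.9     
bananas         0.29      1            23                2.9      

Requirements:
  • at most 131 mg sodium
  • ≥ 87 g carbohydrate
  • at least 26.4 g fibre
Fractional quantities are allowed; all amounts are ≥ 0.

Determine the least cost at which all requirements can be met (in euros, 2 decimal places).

€1.32

Treat it as an LP. Let x1 = servings of tofu, x2 = servings of eggs, x3 = servings of kidney beans, x4 = servings of black beans, x5 = servings of bananas.
Minimise 0.74x1 + 0.69x2 + 0.63x3 + 0.67x4 + 0.29x5 with:
  8x1 + 132x2 + 4x3 + 2x4 + 1x5 ≤ 131   (sodium)
  2x1 + 1x2 + 38x3 + 41x4 + 23x5 ≥ 87   (carbohydrate)
  0.9x1 + 10.8x3 + 15.9x4 + 2.9x5 ≥ 26.4   (fibre)
  x1, x2, x3, x4, x5 ≥ 0.
The cheapest feasible vertex uses only black beans, bananas; tofu, eggs, kidney beans are not used. There the carbohydrate and fibre constraints are tight.
That vertex is x4 = 1.438, x5 = 1.219.
Objective = 0.67·1.438 + 0.29·1.219 = 1.3170.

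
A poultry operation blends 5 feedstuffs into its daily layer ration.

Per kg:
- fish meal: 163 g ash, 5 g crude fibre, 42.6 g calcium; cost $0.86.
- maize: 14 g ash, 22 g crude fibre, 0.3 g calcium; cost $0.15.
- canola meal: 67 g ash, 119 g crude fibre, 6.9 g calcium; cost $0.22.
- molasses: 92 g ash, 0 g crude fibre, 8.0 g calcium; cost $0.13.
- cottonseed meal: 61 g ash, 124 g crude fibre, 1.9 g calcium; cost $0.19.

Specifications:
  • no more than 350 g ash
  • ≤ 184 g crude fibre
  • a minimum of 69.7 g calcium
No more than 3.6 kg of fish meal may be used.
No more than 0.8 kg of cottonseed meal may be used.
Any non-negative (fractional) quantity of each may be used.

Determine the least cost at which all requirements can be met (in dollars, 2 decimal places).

Set it up as a linear program. Let x1 = kg of fish meal, x2 = kg of maize, x3 = kg of canola meal, x4 = kg of molasses, x5 = kg of cottonseed meal.
min 0.86x1 + 0.15x2 + 0.22x3 + 0.13x4 + 0.19x5 s.t.:
  163x1 + 14x2 + 67x3 + 92x4 + 61x5 ≤ 350   (ash)
  5x1 + 22x2 + 119x3 + 124x5 ≤ 184   (crude fibre)
  42.6x1 + 0.3x2 + 6.9x3 + 8x4 + 1.9x5 ≥ 69.7   (calcium)
  x1 ≤ 3.6
  x5 ≤ 0.8
  x1, x2, x3, x4, x5 ≥ 0.
The optimal basis is {fish meal, molasses}; maize, canola meal, cottonseed meal drop out. Binding constraints: ash and calcium.
That vertex is x1 = 1.381, x4 = 1.357.
Objective = 0.86·1.381 + 0.13·1.357 = 1.3641.

$1.36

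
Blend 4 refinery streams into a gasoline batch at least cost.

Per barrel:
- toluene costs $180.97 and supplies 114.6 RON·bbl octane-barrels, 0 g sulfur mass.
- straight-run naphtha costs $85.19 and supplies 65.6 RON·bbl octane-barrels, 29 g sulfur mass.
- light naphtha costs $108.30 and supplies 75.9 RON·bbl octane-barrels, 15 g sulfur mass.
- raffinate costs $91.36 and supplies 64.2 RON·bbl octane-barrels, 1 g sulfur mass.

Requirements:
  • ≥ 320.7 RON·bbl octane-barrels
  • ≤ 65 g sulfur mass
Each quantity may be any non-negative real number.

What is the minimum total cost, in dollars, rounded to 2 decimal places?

Let x1 = barrels of toluene, x2 = barrels of straight-run naphtha, x3 = barrels of light naphtha, x4 = barrels of raffinate.
min 180.97x1 + 85.19x2 + 108.3x3 + 91.36x4 with:
  114.6x1 + 65.6x2 + 75.9x3 + 64.2x4 ≥ 320.7   (octane-barrels)
  29x2 + 15x3 + 1x4 ≤ 65   (sulfur mass)
  x1, x2, x3, x4 ≥ 0.
The optimal basis is {straight-run naphtha, raffinate}; toluene, light naphtha drop out. Binding constraints: octane-barrels and sulfur mass.
That vertex is x2 = 2.1447, x4 = 2.8039.
Hence cost = 85.19·2.1447 + 91.36·2.8039 = $438.8713.

$438.87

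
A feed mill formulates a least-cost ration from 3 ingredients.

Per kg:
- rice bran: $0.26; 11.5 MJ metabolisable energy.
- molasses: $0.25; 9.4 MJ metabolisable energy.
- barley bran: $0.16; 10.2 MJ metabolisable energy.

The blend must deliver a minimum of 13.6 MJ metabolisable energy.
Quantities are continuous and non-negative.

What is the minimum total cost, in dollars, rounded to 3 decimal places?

Let x1 = kg of rice bran, x2 = kg of molasses, x3 = kg of barley bran.
Minimize 0.26x1 + 0.25x2 + 0.16x3 subject to:
  11.5x1 + 9.4x2 + 10.2x3 ≥ 13.6   (metabolisable energy)
  x1, x2, x3 ≥ 0.
The cheapest feasible vertex uses only barley bran; rice bran, molasses are not used. The metabolisable energy requirement is met with equality.
Solving gives x3 = 1.333.
Objective = 0.16·1.333 = 0.21328.

$0.213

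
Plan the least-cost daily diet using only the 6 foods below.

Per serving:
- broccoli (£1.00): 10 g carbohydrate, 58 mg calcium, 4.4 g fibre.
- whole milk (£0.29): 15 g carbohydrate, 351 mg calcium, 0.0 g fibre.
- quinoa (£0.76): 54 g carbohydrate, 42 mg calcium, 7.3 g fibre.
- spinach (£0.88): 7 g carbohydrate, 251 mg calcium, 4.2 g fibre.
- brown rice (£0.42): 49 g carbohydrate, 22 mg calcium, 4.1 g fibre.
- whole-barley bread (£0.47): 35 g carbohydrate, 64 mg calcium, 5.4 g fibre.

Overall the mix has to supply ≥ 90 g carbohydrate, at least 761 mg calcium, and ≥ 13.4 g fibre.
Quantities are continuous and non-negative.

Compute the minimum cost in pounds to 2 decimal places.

Let x1 = servings of broccoli, x2 = servings of whole milk, x3 = servings of quinoa, x4 = servings of spinach, x5 = servings of brown rice, x6 = servings of whole-barley bread.
min 1x1 + 0.29x2 + 0.76x3 + 0.88x4 + 0.42x5 + 0.47x6 s.t.:
  10x1 + 15x2 + 54x3 + 7x4 + 49x5 + 35x6 ≥ 90   (carbohydrate)
  58x1 + 351x2 + 42x3 + 251x4 + 22x5 + 64x6 ≥ 761   (calcium)
  4.4x1 + 7.3x3 + 4.2x4 + 4.1x5 + 5.4x6 ≥ 13.4   (fibre)
  x1, x2, x3, x4, x5, x6 ≥ 0.
The optimal basis is {whole milk, whole-barley bread}; broccoli, quinoa, spinach, brown rice drop out. Binding constraints: calcium and fibre.
So whole milk = 1.716 servings, whole-barley bread = 2.481 servings.
Objective = 0.29·1.716 + 0.47·2.481 = 1.6637.

£1.66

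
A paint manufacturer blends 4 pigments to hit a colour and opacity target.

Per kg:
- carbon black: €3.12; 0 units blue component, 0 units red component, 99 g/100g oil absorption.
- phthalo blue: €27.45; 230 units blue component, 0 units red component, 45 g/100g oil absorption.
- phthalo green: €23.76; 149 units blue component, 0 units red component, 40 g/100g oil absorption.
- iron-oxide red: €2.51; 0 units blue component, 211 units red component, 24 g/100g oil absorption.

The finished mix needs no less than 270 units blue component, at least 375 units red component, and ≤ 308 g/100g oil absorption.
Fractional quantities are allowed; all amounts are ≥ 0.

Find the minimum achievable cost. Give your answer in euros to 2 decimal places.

Let x1 = kg of carbon black, x2 = kg of phthalo blue, x3 = kg of phthalo green, x4 = kg of iron-oxide red.
Minimize 3.12x1 + 27.45x2 + 23.76x3 + 2.51x4 with:
  230x2 + 149x3 ≥ 270   (blue component)
  211x4 ≥ 375   (red component)
  99x1 + 45x2 + 40x3 + 24x4 ≤ 308   (oil absorption)
  x1, x2, x3, x4 ≥ 0.
The minimum-cost mix takes nothing from carbon black, phthalo green — only phthalo blue, iron-oxide red. Binding constraints: blue component and red component.
Optimal quantities: phthalo blue = 1.1739 kg, iron-oxide red = 1.7773 kg.
Objective = 27.45·1.1739 + 2.51·1.7773 = 36.6846.

€36.68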